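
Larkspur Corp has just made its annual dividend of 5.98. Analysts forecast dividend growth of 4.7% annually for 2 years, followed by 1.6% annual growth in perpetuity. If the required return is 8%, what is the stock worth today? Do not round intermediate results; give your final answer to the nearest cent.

100.64

D_1 = 6.26106
D_2 = 6.55533
Terminal value at year 2: TV = D_2×(1+g_2)/(r−g_2) = 6.66022/0.064 = 104.06586
P_0 = D_1/(1+r)^1 + D_2/(1+r)^2 + TV/(1+r)^2
    = 5.79728 + 5.62014 + 89.21970 = 100.63712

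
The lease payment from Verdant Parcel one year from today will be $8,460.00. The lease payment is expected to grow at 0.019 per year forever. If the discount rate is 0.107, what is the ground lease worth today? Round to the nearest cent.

$96136.36

Growing perpetuity: P = D₁ / (r − g) = $8,460.0000 / (0.107 − 0.019) = $96,136.36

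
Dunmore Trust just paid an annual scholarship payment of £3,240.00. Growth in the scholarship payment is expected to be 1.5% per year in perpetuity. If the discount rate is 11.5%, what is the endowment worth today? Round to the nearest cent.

D₁ = D₀ × (1 + g) = £3,240.00 × 1.015 = £3,288.6000
Growing perpetuity: P = D₁ / (r − g) = £3,288.6000 / (0.115 − 0.015) = £32,886.00

£32886.00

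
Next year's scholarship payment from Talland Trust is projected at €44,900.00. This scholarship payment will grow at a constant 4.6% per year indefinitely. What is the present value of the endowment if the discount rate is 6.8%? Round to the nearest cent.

€2040909.09

Growing perpetuity: P = D₁ / (r − g) = €44,900.0000 / (0.068 − 0.046) = €2,040,909.09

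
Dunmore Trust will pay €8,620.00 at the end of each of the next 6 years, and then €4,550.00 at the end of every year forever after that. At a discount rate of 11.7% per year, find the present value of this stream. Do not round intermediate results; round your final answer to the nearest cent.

€55765.46

PV of 6-year annuity: €8,620.00 × [1 − (1+0.117)^−6] / 0.117 = 35743.50858
Perpetuity value at year 6: €4,550.00 / 0.117 = 38888.88889
PV of perpetuity: 38888.88889 / (1+0.117)^6 = 20021.95570
Total PV = 35743.50858 + 20021.95570 = 55765.46429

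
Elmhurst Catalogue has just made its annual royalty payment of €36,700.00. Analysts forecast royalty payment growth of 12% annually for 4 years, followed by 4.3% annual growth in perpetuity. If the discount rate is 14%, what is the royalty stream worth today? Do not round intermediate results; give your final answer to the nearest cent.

D_1 = 41104.00000
D_2 = 46036.48000
D_3 = 51560.85760
D_4 = 57748.16051
Terminal value at year 4: TV = D_4×(1+g_2)/(r−g_2) = 60231.33141/0.097 = 620941.56097
P_0 = D_1/(1+r)^1 + D_2/(1+r)^2 + D_3/(1+r)^3 + D_4/(1+r)^4 + TV/(1+r)^4
    = 36056.14035 + 35423.57649 + 34802.11023 + 34191.54689 + 367647.25165 = 508120.62561

€508120.63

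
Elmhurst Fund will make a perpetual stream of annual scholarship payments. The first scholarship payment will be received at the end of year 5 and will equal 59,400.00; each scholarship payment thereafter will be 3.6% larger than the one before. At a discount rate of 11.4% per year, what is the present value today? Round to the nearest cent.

494482.67

Value at end of year 4: C₁ / (r − g) = 59,400.00 / (0.114 − 0.036) = 761,538.4615
Discount to today: PV = 761,538.4615 / (1 + 0.114)^4 = 761,538.4615 / 1.540071 = 494,482.67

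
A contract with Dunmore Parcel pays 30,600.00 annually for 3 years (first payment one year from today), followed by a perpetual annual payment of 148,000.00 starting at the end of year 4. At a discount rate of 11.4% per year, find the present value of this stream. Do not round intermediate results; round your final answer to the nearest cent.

1013337.69

PV of 3-year annuity: 30,600.00 × [1 − (1+0.114)^−3] / 0.114 = 74260.49857
Perpetuity value at year 3: 148,000.00 / 0.114 = 1298245.61404
PV of perpetuity: 1298245.61404 / (1+0.114)^3 = 939077.18956
Total PV = 74260.49857 + 939077.18956 = 1013337.68814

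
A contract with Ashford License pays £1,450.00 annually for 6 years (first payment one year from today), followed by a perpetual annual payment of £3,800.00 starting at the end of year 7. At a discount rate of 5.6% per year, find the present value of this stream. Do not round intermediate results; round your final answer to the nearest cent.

£56154.77

PV of 6-year annuity: £1,450.00 × [1 − (1+0.056)^−6] / 0.056 = 7220.61520
Perpetuity value at year 6: £3,800.00 / 0.056 = 67857.14286
PV of perpetuity: 67857.14286 / (1+0.056)^6 = 48934.15130
Total PV = 7220.61520 + 48934.15130 = 56154.76650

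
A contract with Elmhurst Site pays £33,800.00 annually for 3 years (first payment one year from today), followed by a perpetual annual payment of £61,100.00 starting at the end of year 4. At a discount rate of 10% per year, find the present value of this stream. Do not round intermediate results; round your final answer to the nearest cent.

PV of 3-year annuity: £33,800.00 × [1 − (1+0.1)^−3] / 0.1 = 84055.59730
Perpetuity value at year 3: £61,100.00 / 0.1 = 611000.00000
PV of perpetuity: 611000.00000 / (1+0.1)^3 = 459053.34335
Total PV = 84055.59730 + 459053.34335 = 543108.94065

£543108.94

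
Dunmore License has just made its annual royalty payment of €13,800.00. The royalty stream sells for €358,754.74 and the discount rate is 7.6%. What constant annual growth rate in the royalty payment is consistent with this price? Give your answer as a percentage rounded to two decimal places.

P = D₀(1+g)/(r−g) ⇒ P(r−g) = D₀(1+g) ⇒ g(P+D₀) = P·r − D₀
g = (P·r − D₀)/(P + D₀) = (€358,754.74×0.076 − €13,800.00) / (€358,754.74 + €13,800.00) = 0.036143

3.61%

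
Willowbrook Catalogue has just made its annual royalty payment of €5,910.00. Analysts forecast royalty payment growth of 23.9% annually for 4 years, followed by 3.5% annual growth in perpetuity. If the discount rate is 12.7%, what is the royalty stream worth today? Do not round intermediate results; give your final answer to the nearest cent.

€127251.22

D_1 = 7322.49000
D_2 = 9072.56511
D_3 = 11240.90817
D_4 = 13927.48522
Terminal value at year 4: TV = D_4×(1+g_2)/(r−g_2) = 14414.94721/0.092 = 156684.20877
P_0 = D_1/(1+r)^1 + D_2/(1+r)^2 + D_3/(1+r)^3 + D_4/(1+r)^4 + TV/(1+r)^4
    = 6497.32919 + 7143.02650 + 7852.89249 + 8633.30417 + 97124.67189 = 127251.22424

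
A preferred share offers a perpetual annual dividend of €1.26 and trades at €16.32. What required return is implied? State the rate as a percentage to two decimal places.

7.72%

P = C/r ⇒ r = C/P = €1.26/€16.32 = 0.077206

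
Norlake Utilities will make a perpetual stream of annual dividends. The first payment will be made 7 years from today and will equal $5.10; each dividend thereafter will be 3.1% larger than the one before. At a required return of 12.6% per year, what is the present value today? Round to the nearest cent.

Value at end of year 6: C₁ / (r − g) = $5.10 / (0.126 − 0.031) = $53.6842
Discount to today: PV = $53.6842 / (1 + 0.126)^6 = $53.6842 / 2.038123 = $26.34

$26.34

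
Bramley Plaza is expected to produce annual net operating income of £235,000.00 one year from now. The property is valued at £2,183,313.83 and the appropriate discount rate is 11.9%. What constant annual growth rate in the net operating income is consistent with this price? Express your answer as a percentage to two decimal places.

1.14%

P = D₁/(r−g) ⇒ g = r − D₁/P = 0.119 − £235,000.00/£2,183,313.83 = 0.011365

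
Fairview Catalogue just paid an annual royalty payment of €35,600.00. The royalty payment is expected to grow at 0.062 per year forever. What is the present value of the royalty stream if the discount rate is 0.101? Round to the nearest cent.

€969415.38

D₁ = D₀ × (1 + g) = €35,600.00 × 1.062 = €37,807.2000
Growing perpetuity: P = D₁ / (r − g) = €37,807.2000 / (0.101 − 0.062) = €969,415.38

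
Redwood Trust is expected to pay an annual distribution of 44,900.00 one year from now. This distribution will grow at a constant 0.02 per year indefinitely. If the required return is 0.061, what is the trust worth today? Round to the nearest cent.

Growing perpetuity: P = D₁ / (r − g) = 44,900.0000 / (0.061 − 0.02) = 1,095,121.95

1095121.95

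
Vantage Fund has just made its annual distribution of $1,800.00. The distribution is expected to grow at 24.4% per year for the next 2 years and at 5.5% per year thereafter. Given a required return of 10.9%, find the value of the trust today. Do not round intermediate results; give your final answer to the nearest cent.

D_1 = 2239.20000
D_2 = 2785.56480
Terminal value at year 2: TV = D_2×(1+g_2)/(r−g_2) = 2938.77086/0.054 = 54421.68267
P_0 = D_1/(1+r)^1 + D_2/(1+r)^2 + TV/(1+r)^2
    = 2019.11632 + 2264.90595 + 44249.55151 = 48533.57379

$48533.57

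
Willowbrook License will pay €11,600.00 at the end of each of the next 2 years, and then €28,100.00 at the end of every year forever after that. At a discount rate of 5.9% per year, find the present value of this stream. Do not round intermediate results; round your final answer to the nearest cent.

PV of 2-year annuity: €11,600.00 × [1 − (1+0.059)^−2] / 0.059 = 21297.19541
Perpetuity value at year 2: €28,100.00 / 0.059 = 476271.18644
PV of perpetuity: 476271.18644 / (1+0.059)^2 = 424680.56654
Total PV = 21297.19541 + 424680.56654 = 445977.76194

€445977.76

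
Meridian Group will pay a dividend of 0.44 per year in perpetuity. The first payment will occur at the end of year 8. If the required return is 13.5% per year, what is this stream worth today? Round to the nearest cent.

1.34

Value at end of year 7: C / r = 0.44 / 0.135 = 3.2593
Discount to today: PV = 3.2593 / (1 + 0.135)^7 = 3.2593 / 2.426448 = 1.34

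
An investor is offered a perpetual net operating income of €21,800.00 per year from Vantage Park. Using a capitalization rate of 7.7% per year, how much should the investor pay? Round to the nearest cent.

Level perpetuity: PV = C / r = €21,800.00 / 0.077 = €283,116.88

€283116.88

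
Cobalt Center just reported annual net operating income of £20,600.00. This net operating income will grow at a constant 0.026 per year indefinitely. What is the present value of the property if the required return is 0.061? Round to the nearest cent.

£603874.29

D₁ = D₀ × (1 + g) = £20,600.00 × 1.026 = £21,135.6000
Growing perpetuity: P = D₁ / (r − g) = £21,135.6000 / (0.061 − 0.026) = £603,874.29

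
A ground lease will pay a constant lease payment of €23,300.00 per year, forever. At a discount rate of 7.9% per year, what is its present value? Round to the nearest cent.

Level perpetuity: PV = C / r = €23,300.00 / 0.079 = €294,936.71

€294936.71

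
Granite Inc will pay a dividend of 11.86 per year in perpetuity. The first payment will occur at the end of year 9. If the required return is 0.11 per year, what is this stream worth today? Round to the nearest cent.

Value at end of year 8: C / r = 11.86 / 0.11 = 107.8182
Discount to today: PV = 107.8182 / (1 + 0.11)^8 = 107.8182 / 2.304538 = 46.79

46.79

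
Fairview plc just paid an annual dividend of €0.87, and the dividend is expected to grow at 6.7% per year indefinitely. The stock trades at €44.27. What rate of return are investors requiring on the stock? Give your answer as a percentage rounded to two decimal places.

D₁ = €0.87 × 1.067 = €0.9283
P = D₁/(r − g) ⇒ r = D₁/P + g = €0.9283/€44.27 + 0.067 = 0.020969 + 0.067 = 0.087969

8.80%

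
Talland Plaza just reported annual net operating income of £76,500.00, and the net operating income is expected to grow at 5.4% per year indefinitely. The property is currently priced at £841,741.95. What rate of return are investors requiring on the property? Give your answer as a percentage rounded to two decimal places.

D₁ = £76,500.00 × 1.054 = £80,631.0000
P = D₁/(r − g) ⇒ r = D₁/P + g = £80,631.0000/£841,741.95 + 0.054 = 0.095791 + 0.054 = 0.149791

14.98%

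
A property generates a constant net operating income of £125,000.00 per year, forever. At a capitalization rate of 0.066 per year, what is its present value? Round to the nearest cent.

Level perpetuity: PV = C / r = £125,000.00 / 0.066 = £1,893,939.39

£1893939.39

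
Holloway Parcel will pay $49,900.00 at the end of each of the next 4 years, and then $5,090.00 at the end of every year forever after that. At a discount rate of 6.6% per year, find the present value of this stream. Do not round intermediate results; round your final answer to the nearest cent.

PV of 4-year annuity: $49,900.00 × [1 − (1+0.066)^−4] / 0.066 = 170559.40362
Perpetuity value at year 4: $5,090.00 / 0.066 = 77121.21212
PV of perpetuity: 77121.21212 / (1+0.066)^4 = 59723.46935
Total PV = 170559.40362 + 59723.46935 = 230282.87296

$230282.87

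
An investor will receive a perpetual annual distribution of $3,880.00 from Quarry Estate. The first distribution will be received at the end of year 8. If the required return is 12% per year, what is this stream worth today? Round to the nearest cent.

Value at end of year 7: C / r = $3,880.00 / 0.12 = $32,333.3333
Discount to today: PV = $32,333.3333 / (1 + 0.12)^7 = $32,333.3333 / 2.210681 = $14,625.96

$14625.96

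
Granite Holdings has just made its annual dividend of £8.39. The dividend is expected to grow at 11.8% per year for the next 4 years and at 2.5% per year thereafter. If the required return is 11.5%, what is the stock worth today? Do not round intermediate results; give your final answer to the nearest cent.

£130.37

D_1 = 9.38002
D_2 = 10.48686
D_3 = 11.72431
D_4 = 13.10778
Terminal value at year 4: TV = D_4×(1+g_2)/(r−g_2) = 13.43548/0.09 = 149.28306
P_0 = D_1/(1+r)^1 + D_2/(1+r)^2 + D_3/(1+r)^3 + D_4/(1+r)^4 + TV/(1+r)^4
    = 8.41257 + 8.43521 + 8.45790 + 8.48066 + 96.58531 = 130.37165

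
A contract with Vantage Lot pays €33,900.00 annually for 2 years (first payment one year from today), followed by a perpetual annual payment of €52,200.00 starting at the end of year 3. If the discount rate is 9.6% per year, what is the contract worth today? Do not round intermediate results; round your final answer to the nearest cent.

€511818.36

PV of 2-year annuity: €33,900.00 × [1 − (1+0.096)^−2] / 0.096 = 59152.05925
Perpetuity value at year 2: €52,200.00 / 0.096 = 543750.00000
PV of perpetuity: 543750.00000 / (1+0.096)^2 = 452666.29815
Total PV = 59152.05925 + 452666.29815 = 511818.35740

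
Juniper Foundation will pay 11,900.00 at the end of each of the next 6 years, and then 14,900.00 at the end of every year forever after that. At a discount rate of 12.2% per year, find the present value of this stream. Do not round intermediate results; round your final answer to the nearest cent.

109866.48

PV of 6-year annuity: 11,900.00 × [1 − (1+0.122)^−6] / 0.122 = 48649.86327
Perpetuity value at year 6: 14,900.00 / 0.122 = 122131.14754
PV of perpetuity: 122131.14754 / (1+0.122)^6 = 61216.61286
Total PV = 48649.86327 + 61216.61286 = 109866.47613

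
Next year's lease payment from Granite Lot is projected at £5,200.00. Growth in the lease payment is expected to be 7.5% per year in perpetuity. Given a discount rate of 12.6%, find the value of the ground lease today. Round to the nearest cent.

Growing perpetuity: P = D₁ / (r − g) = £5,200.0000 / (0.126 − 0.075) = £101,960.78

£101960.78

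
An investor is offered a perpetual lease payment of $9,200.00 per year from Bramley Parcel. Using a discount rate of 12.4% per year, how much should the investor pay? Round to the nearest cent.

$74193.55

Level perpetuity: PV = C / r = $9,200.00 / 0.124 = $74,193.55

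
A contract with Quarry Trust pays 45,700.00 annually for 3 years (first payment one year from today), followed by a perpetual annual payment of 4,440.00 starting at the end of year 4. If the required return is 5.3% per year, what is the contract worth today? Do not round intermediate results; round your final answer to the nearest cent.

PV of 3-year annuity: 45,700.00 × [1 − (1+0.053)^−3] / 0.053 = 123756.12938
Perpetuity value at year 3: 4,440.00 / 0.053 = 83773.58491
PV of perpetuity: 83773.58491 / (1+0.053)^3 = 71750.01347
Total PV = 123756.12938 + 71750.01347 = 195506.14286

195506.14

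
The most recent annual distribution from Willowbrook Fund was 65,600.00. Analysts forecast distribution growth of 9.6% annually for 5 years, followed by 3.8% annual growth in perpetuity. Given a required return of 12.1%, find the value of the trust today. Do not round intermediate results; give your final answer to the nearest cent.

1039602.23

D_1 = 71897.60000
D_2 = 78799.76960
D_3 = 86364.54748
D_4 = 94655.54404
D_5 = 103742.47627
Terminal value at year 5: TV = D_5×(1+g_2)/(r−g_2) = 107684.69037/0.083 = 1297405.90802
P_0 = D_1/(1+r)^1 + D_2/(1+r)^2 + D_3/(1+r)^3 + D_4/(1+r)^4 + D_5/(1+r)^5 + TV/(1+r)^5
    = 64137.02052 + 62706.66770 + 61308.21391 + 59940.94777 + 58604.17373 + 732905.20883 = 1039602.23245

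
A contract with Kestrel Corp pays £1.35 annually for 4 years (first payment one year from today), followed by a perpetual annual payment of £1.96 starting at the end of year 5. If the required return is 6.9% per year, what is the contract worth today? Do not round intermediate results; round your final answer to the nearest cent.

PV of 4-year annuity: £1.35 × [1 − (1+0.069)^−4] / 0.069 = 4.58308
Perpetuity value at year 4: £1.96 / 0.069 = 28.40580
PV of perpetuity: 28.40580 / (1+0.069)^4 = 21.75185
Total PV = 4.58308 + 21.75185 = 26.33493

£26.33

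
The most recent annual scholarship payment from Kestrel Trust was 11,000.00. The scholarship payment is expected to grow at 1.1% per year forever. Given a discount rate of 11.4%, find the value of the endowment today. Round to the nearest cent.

107970.87

D₁ = D₀ × (1 + g) = 11,000.00 × 1.011 = 11,121.0000
Growing perpetuity: P = D₁ / (r − g) = 11,121.0000 / (0.114 − 0.011) = 107,970.87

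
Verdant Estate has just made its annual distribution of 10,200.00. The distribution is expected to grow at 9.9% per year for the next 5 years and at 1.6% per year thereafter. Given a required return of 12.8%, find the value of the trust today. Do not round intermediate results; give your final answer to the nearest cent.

128429.20

D_1 = 11209.80000
D_2 = 12319.57020
D_3 = 13539.20765
D_4 = 14879.58921
D_5 = 16352.66854
Terminal value at year 5: TV = D_5×(1+g_2)/(r−g_2) = 16614.31124/0.112 = 148342.06460
P_0 = D_1/(1+r)^1 + D_2/(1+r)^2 + D_3/(1+r)^3 + D_4/(1+r)^4 + D_5/(1+r)^5 + TV/(1+r)^5
    = 9937.76596 + 9682.27375 + 9433.35004 + 9190.82597 + 8954.53701 + 81230.44285 = 128429.19558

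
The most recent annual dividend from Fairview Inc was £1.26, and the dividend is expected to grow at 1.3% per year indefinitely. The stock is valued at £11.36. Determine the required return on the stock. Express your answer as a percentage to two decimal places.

D₁ = £1.26 × 1.013 = £1.2764
P = D₁/(r − g) ⇒ r = D₁/P + g = £1.2764/£11.36 + 0.013 = 0.112357 + 0.013 = 0.125357

12.54%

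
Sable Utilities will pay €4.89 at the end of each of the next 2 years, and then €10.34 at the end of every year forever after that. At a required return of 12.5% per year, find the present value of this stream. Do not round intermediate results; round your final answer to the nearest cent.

PV of 2-year annuity: €4.89 × [1 − (1+0.125)^−2] / 0.125 = 8.21037
Perpetuity value at year 2: €10.34 / 0.125 = 82.72000
PV of perpetuity: 82.72000 / (1+0.125)^2 = 65.35901
Total PV = 8.21037 + 65.35901 = 73.56938

€73.57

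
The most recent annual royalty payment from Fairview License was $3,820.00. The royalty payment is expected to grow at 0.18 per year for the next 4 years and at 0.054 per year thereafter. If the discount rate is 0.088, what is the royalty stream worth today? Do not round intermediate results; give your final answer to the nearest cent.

$182641.65

D_1 = 4507.60000
D_2 = 5318.96800
D_3 = 6276.38224
D_4 = 7406.13104
Terminal value at year 4: TV = D_4×(1+g_2)/(r−g_2) = 7806.06212/0.034 = 229590.06234
P_0 = D_1/(1+r)^1 + D_2/(1+r)^2 + D_3/(1+r)^3 + D_4/(1+r)^4 + TV/(1+r)^4
    = 4143.01471 + 4493.34316 + 4873.29497 + 5285.37506 + 163846.62671 = 182641.65460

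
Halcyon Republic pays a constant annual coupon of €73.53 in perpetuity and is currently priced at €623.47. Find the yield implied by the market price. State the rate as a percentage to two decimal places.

11.79%

P = C/r ⇒ r = C/P = €73.53/€623.47 = 0.117937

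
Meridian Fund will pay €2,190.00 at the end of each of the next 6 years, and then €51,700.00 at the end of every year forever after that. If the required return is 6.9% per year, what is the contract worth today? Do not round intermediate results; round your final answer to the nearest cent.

€512553.68

PV of 6-year annuity: €2,190.00 × [1 − (1+0.069)^−6] / 0.069 = 10471.02558
Perpetuity value at year 6: €51,700.00 / 0.069 = 749275.36232
PV of perpetuity: 749275.36232 / (1+0.069)^6 = 502082.65807
Total PV = 10471.02558 + 502082.65807 = 512553.68364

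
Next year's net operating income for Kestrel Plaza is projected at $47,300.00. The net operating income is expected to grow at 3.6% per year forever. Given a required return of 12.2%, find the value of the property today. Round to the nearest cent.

$550000.00

Growing perpetuity: P = D₁ / (r − g) = $47,300.0000 / (0.122 − 0.036) = $550,000.00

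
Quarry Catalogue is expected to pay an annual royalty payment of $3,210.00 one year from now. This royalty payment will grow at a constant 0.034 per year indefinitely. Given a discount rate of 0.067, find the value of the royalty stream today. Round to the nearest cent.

$97272.73

Growing perpetuity: P = D₁ / (r − g) = $3,210.0000 / (0.067 − 0.034) = $97,272.73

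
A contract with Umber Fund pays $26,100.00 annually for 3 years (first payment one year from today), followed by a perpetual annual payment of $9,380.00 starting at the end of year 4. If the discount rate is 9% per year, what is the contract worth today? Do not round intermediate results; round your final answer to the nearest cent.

$146545.47

PV of 3-year annuity: $26,100.00 × [1 − (1+0.09)^−3] / 0.09 = 66066.79078
Perpetuity value at year 3: $9,380.00 / 0.09 = 104222.22222
PV of perpetuity: 104222.22222 / (1+0.09)^3 = 80478.67826
Total PV = 66066.79078 + 80478.67826 = 146545.46904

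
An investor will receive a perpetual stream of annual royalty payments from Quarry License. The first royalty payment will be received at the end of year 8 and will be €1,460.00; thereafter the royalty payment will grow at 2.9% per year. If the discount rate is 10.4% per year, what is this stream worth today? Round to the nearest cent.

Value at end of year 7: C₁ / (r − g) = €1,460.00 / (0.104 − 0.029) = €19,466.6667
Discount to today: PV = €19,466.6667 / (1 + 0.104)^7 = €19,466.6667 / 1.998865 = €9,738.86

€9738.86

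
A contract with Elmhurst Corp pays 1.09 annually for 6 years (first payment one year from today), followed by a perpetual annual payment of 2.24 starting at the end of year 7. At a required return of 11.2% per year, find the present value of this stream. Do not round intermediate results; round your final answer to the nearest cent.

PV of 6-year annuity: 1.09 × [1 − (1+0.112)^−6] / 0.112 = 4.58484
Perpetuity value at year 6: 2.24 / 0.112 = 20.00000
PV of perpetuity: 20.00000 / (1+0.112)^6 = 10.57794
Total PV = 4.58484 + 10.57794 = 15.16278

15.16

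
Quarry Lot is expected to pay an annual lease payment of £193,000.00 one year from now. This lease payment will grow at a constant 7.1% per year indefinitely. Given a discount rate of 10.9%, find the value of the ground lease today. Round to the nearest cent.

£5078947.37

Growing perpetuity: P = D₁ / (r − g) = £193,000.0000 / (0.109 − 0.071) = £5,078,947.37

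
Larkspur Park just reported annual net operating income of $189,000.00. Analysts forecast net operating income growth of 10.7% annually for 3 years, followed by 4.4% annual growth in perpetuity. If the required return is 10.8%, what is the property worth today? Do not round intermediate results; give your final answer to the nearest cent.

D_1 = 209223.00000
D_2 = 231609.86100
D_3 = 256392.11613
Terminal value at year 3: TV = D_3×(1+g_2)/(r−g_2) = 267673.36924/0.064 = 4182396.39432
P_0 = D_1/(1+r)^1 + D_2/(1+r)^2 + D_3/(1+r)^3 + TV/(1+r)^3
    = 188829.42238 + 188658.99872 + 188488.72886 + 3074722.38956 = 3640699.53952

$3640699.54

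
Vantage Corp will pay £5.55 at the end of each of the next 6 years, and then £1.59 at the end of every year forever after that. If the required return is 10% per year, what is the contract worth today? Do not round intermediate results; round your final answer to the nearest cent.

£33.15

PV of 6-year annuity: £5.55 × [1 − (1+0.1)^−6] / 0.1 = 24.17170
Perpetuity value at year 6: £1.59 / 0.1 = 15.90000
PV of perpetuity: 15.90000 / (1+0.1)^6 = 8.97514
Total PV = 24.17170 + 8.97514 = 33.14683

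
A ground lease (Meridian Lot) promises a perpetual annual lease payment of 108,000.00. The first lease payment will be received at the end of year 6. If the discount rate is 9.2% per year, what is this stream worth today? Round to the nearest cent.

Value at end of year 5: C / r = 108,000.00 / 0.092 = 1,173,913.0435
Discount to today: PV = 1,173,913.0435 / (1 + 0.092)^5 = 1,173,913.0435 / 1.552792 = 756,001.64

756001.64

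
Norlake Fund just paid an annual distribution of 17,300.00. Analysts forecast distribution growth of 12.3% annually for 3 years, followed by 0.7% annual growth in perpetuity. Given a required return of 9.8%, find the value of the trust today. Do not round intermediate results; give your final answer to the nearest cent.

D_1 = 19427.90000
D_2 = 21817.53170
D_3 = 24501.08810
Terminal value at year 3: TV = D_3×(1+g_2)/(r−g_2) = 24672.59572/0.091 = 271127.42545
P_0 = D_1/(1+r)^1 + D_2/(1+r)^2 + D_3/(1+r)^3 + TV/(1+r)^3
    = 17693.89800 + 18096.76453 + 18508.80379 + 204817.20240 = 259116.66871

259116.67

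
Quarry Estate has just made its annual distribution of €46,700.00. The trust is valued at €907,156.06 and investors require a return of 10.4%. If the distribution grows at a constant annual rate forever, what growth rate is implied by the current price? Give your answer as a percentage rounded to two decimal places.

P = D₀(1+g)/(r−g) ⇒ P(r−g) = D₀(1+g) ⇒ g(P+D₀) = P·r − D₀
g = (P·r − D₀)/(P + D₀) = (€907,156.06×0.104 − €46,700.00) / (€907,156.06 + €46,700.00) = 0.049949

4.99%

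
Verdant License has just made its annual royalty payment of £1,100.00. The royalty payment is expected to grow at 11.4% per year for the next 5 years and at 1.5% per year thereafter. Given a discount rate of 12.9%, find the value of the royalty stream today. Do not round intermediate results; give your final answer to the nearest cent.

£14444.93

D_1 = 1225.40000
D_2 = 1365.09560
D_3 = 1520.71650
D_4 = 1694.07818
D_5 = 1887.20309
Terminal value at year 5: TV = D_5×(1+g_2)/(r−g_2) = 1915.51114/0.114 = 16802.72928
P_0 = D_1/(1+r)^1 + D_2/(1+r)^2 + D_3/(1+r)^3 + D_4/(1+r)^4 + D_5/(1+r)^5 + TV/(1+r)^5
    = 1085.38530 + 1070.96477 + 1056.73583 + 1042.69594 + 1028.84258 + 9160.30893 = 14444.93334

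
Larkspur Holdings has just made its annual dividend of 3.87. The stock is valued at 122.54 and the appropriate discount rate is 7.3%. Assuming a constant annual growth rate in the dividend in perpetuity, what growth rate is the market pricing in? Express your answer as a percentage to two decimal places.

P = D₀(1+g)/(r−g) ⇒ P(r−g) = D₀(1+g) ⇒ g(P+D₀) = P·r − D₀
g = (P·r − D₀)/(P + D₀) = (122.54×0.073 − 3.87) / (122.54 + 3.87) = 0.040150

4.02%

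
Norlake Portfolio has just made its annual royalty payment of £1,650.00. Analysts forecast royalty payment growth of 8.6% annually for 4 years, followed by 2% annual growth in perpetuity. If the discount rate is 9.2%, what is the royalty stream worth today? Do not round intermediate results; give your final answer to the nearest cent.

D_1 = 1791.90000
D_2 = 1946.00340
D_3 = 2113.35969
D_4 = 2295.10863
Terminal value at year 4: TV = D_4×(1+g_2)/(r−g_2) = 2341.01080/0.072 = 32514.03887
P_0 = D_1/(1+r)^1 + D_2/(1+r)^2 + D_3/(1+r)^3 + D_4/(1+r)^4 + TV/(1+r)^4
    = 1640.93407 + 1631.91794 + 1622.95136 + 1614.03405 + 22865.48234 = 29375.31976

£29375.32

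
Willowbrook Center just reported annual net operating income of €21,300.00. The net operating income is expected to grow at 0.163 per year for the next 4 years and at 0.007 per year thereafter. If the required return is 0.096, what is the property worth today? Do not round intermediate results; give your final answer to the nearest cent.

€404601.05

D_1 = 24771.90000
D_2 = 28809.71970
D_3 = 33505.70401
D_4 = 38967.13376
Terminal value at year 4: TV = D_4×(1+g_2)/(r−g_2) = 39239.90370/0.089 = 440897.79440
P_0 = D_1/(1+r)^1 + D_2/(1+r)^2 + D_3/(1+r)^3 + D_4/(1+r)^4 + TV/(1+r)^4
    = 22602.09854 + 23983.79617 + 25449.95889 + 27005.75017 + 305559.44299 = 404601.04676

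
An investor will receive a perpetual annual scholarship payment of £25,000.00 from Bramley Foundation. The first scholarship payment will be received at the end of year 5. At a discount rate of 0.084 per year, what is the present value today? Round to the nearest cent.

£215547.80

Value at end of year 4: C / r = £25,000.00 / 0.084 = £297,619.0476
Discount to today: PV = £297,619.0476 / (1 + 0.084)^4 = £297,619.0476 / 1.380757 = £215,547.80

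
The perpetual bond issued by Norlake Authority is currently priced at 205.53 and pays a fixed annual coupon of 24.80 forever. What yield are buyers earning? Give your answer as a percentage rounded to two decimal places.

P = C/r ⇒ r = C/P = 24.80/205.53 = 0.120664

12.07%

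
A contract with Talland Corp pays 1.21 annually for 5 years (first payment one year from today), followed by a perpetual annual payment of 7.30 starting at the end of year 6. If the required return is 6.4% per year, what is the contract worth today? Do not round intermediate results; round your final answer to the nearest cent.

PV of 5-year annuity: 1.21 × [1 − (1+0.064)^−5] / 0.064 = 5.04197
Perpetuity value at year 5: 7.30 / 0.064 = 114.06250
PV of perpetuity: 114.06250 / (1+0.064)^5 = 83.64399
Total PV = 5.04197 + 83.64399 = 88.68596

88.69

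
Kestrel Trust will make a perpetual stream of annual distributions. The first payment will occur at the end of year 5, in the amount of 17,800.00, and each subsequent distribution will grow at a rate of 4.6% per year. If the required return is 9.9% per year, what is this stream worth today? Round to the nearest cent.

Value at end of year 4: C₁ / (r − g) = 17,800.00 / (0.099 − 0.046) = 335,849.0566
Discount to today: PV = 335,849.0566 / (1 + 0.099)^4 = 335,849.0566 / 1.458783 = 230,225.47

230225.47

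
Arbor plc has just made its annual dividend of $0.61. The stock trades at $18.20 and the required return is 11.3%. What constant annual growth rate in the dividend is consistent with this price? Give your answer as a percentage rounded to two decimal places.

7.69%

P = D₀(1+g)/(r−g) ⇒ P(r−g) = D₀(1+g) ⇒ g(P+D₀) = P·r − D₀
g = (P·r − D₀)/(P + D₀) = ($18.20×0.113 − $0.61) / ($18.20 + $0.61) = 0.076906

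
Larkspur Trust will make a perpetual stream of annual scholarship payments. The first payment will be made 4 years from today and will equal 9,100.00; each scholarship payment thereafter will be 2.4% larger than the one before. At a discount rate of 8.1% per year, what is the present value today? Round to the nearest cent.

126383.23

Value at end of year 3: C₁ / (r − g) = 9,100.00 / (0.081 − 0.024) = 159,649.1228
Discount to today: PV = 159,649.1228 / (1 + 0.081)^3 = 159,649.1228 / 1.263214 = 126,383.23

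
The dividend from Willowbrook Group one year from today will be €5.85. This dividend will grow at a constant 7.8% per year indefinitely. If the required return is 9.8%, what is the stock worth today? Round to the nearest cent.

€292.50

Growing perpetuity: P = D₁ / (r − g) = €5.8500 / (0.098 − 0.078) = €292.50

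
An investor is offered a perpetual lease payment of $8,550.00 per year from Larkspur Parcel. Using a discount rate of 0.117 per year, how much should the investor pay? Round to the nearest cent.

$73076.92

Level perpetuity: PV = C / r = $8,550.00 / 0.117 = $73,076.92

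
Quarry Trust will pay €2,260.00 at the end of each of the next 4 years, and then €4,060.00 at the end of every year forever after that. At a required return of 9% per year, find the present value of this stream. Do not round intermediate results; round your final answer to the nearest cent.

PV of 4-year annuity: €2,260.00 × [1 − (1+0.09)^−4] / 0.09 = 7321.76692
Perpetuity value at year 4: €4,060.00 / 0.09 = 45111.11111
PV of perpetuity: 45111.11111 / (1+0.09)^4 = 31957.84841
Total PV = 7321.76692 + 31957.84841 = 39279.61533

€39279.62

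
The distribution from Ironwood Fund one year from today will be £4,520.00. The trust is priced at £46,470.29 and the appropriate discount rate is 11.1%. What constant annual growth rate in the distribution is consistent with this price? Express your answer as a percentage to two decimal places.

P = D₁/(r−g) ⇒ g = r − D₁/P = 0.111 − £4,520.00/£46,470.29 = 0.013734

1.37%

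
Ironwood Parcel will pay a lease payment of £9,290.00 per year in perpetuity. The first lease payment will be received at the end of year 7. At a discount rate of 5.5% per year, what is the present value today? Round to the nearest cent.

Value at end of year 6: C / r = £9,290.00 / 0.055 = £168,909.0909
Discount to today: PV = £168,909.0909 / (1 + 0.055)^6 = £168,909.0909 / 1.378843 = £122,500.61

£122500.61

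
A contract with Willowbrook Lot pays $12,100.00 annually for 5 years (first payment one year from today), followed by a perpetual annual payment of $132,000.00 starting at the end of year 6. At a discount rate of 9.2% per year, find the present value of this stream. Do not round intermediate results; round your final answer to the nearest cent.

PV of 5-year annuity: $12,100.00 × [1 − (1+0.092)^−5] / 0.092 = 46821.55565
Perpetuity value at year 5: $132,000.00 / 0.092 = 1434782.60870
PV of perpetuity: 1434782.60870 / (1+0.092)^5 = 924002.00163
Total PV = 46821.55565 + 924002.00163 = 970823.55728

$970823.56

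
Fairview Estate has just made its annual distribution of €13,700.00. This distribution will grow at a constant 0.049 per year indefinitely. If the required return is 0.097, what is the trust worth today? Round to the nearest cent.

D₁ = D₀ × (1 + g) = €13,700.00 × 1.049 = €14,371.3000
Growing perpetuity: P = D₁ / (r − g) = €14,371.3000 / (0.097 − 0.049) = €299,402.08

€299402.08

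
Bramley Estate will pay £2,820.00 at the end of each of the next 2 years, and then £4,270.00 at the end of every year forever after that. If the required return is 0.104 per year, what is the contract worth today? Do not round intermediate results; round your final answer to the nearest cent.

£38554.61

PV of 2-year annuity: £2,820.00 × [1 − (1+0.104)^−2] / 0.104 = 4868.06868
Perpetuity value at year 2: £4,270.00 / 0.104 = 41057.69231
PV of perpetuity: 41057.69231 / (1+0.104)^2 = 33686.53866
Total PV = 4868.06868 + 33686.53866 = 38554.60735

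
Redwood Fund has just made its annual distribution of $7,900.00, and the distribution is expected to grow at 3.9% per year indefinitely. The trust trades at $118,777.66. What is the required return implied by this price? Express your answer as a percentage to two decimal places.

10.81%

D₁ = $7,900.00 × 1.039 = $8,208.1000
P = D₁/(r − g) ⇒ r = D₁/P + g = $8,208.1000/$118,777.66 + 0.039 = 0.069105 + 0.039 = 0.108105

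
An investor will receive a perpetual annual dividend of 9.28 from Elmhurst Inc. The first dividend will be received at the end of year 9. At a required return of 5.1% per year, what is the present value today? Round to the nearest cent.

Value at end of year 8: C / r = 9.28 / 0.051 = 181.9608
Discount to today: PV = 181.9608 / (1 + 0.051)^8 = 181.9608 / 1.488750 = 122.22

122.22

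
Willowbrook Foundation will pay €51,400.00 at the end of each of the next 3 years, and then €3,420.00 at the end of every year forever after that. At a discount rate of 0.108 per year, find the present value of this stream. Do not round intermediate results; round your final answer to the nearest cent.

€149325.15

PV of 3-year annuity: €51,400.00 × [1 − (1+0.108)^−3] / 0.108 = 126045.14891
Perpetuity value at year 3: €3,420.00 / 0.108 = 31666.66667
PV of perpetuity: 31666.66667 / (1+0.108)^3 = 23280.00501
Total PV = 126045.14891 + 23280.00501 = 149325.15392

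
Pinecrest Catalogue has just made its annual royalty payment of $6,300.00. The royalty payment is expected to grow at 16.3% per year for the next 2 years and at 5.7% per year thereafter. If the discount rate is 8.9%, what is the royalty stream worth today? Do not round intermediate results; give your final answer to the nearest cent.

D_1 = 7326.90000
D_2 = 8521.18470
Terminal value at year 2: TV = D_2×(1+g_2)/(r−g_2) = 9006.89223/0.032 = 281465.38212
P_0 = D_1/(1+r)^1 + D_2/(1+r)^2 + TV/(1+r)^2
    = 6728.09917 + 7185.28865 + 237339.06569 = 251252.45351

$251252.45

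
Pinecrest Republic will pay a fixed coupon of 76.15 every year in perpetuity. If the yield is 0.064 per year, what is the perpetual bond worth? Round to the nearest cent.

Level perpetuity: PV = C / r = 76.15 / 0.064 = 1,189.84

1189.84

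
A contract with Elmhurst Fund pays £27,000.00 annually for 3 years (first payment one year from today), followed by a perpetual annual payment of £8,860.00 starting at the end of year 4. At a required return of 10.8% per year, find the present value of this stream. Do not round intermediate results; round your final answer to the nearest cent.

£126520.68

PV of 3-year annuity: £27,000.00 × [1 − (1+0.108)^−3] / 0.108 = 66210.48678
Perpetuity value at year 3: £8,860.00 / 0.108 = 82037.03704
PV of perpetuity: 82037.03704 / (1+0.108)^3 = 60310.18841
Total PV = 66210.48678 + 60310.18841 = 126520.67519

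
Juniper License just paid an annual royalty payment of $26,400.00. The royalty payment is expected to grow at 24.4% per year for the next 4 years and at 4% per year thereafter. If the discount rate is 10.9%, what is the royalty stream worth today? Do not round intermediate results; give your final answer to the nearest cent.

D_1 = 32841.60000
D_2 = 40854.95040
D_3 = 50823.55830
D_4 = 63224.50652
Terminal value at year 4: TV = D_4×(1+g_2)/(r−g_2) = 65753.48678/0.069 = 952949.08381
P_0 = D_1/(1+r)^1 + D_2/(1+r)^2 + D_3/(1+r)^3 + D_4/(1+r)^4 + TV/(1+r)^4
    = 29613.70604 + 33218.62066 + 37262.36619 + 41798.36207 + 630004.29794 = 771897.35291

$771897.35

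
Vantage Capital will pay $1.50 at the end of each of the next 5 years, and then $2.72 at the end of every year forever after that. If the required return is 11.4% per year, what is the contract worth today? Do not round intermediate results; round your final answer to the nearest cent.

PV of 5-year annuity: $1.50 × [1 − (1+0.114)^−5] / 0.114 = 5.48851
Perpetuity value at year 5: $2.72 / 0.114 = 23.85965
PV of perpetuity: 23.85965 / (1+0.114)^5 = 13.90715
Total PV = 5.48851 + 13.90715 = 19.39566

$19.40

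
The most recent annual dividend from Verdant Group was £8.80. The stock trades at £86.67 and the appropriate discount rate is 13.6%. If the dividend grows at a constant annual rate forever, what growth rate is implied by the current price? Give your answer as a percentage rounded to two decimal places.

3.13%

P = D₀(1+g)/(r−g) ⇒ P(r−g) = D₀(1+g) ⇒ g(P+D₀) = P·r − D₀
g = (P·r − D₀)/(P + D₀) = (£86.67×0.136 − £8.80) / (£86.67 + £8.80) = 0.031289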